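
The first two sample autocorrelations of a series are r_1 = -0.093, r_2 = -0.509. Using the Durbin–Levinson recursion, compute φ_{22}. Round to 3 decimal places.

-0.522

φ_{22} = (r_2 − r_1²) / (1 − r_1²)
r_1² = (-0.093)² = 0.008649
Numerator = -0.509 − 0.0086 = -0.5176; denominator = 1 − 0.0086 = 0.9914
φ_{22} = -0.5176 / 0.9914 = -0.522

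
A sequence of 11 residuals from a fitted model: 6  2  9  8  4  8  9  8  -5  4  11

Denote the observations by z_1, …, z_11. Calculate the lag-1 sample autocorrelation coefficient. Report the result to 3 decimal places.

Mean z̄ = (6 + 2 + 9 + 8 + 4 + 8 + 9 + 8 − 5 + 4 + 11)/11 = 5.8182
Numerator Σ_{t=1}^{10}(z_t−z̄)(z_{t+1}−z̄) = -13.3058
Denominator Σ(z_t−z̄)² = 199.6364
r_1 = -13.3058 / 199.6364 = -0.067

-0.067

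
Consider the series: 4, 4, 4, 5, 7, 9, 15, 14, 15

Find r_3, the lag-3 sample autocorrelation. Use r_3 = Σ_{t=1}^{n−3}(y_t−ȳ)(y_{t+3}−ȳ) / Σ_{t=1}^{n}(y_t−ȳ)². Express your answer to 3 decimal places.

Mean ȳ = (4 + 4 + 4 + 5 + 7 + 9 + 15 + 14 + 15)/9 = 8.5556
Σ(y_t−ȳ)(y_{t+3}−ȳ) = (16.1975) + (7.0864) + (-2.0247) + (-22.9136) + (-8.4691) + (2.8642) = -7.2593
Denominator Σ(y_t−ȳ)² = 190.2222
r_3 = -7.2593 / 190.2222 = -0.038

-0.038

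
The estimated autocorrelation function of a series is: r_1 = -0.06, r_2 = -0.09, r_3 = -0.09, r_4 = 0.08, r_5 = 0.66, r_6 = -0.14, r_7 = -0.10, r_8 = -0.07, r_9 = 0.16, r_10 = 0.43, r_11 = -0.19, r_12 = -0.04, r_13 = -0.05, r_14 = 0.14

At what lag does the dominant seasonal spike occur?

The largest autocorrelation is r_5 = 0.66, with a weaker echo at lag 10 (0.43); the remaining lags stay at or below 0.16.
The dominant spike at lag 5 indicates a seasonal period of 5.

5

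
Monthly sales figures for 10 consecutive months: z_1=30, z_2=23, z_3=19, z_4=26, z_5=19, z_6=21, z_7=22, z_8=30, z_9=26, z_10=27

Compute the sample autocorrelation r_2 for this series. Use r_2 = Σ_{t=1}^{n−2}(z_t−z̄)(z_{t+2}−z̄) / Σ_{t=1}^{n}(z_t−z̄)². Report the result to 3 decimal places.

-0.033

Mean z̄ = (30 + 23 + 19 + 26 + 19 + 21 + 22 + 30 + 26 + 27)/10 = 24.3000
Numerator Σ_{t=1}^{8}(z_t−z̄)(z_{t+2}−z̄) = -5.0800
Denominator Σ(z_t−z̄)² = 152.1000
r_2 = -5.0800 / 152.1000 = -0.033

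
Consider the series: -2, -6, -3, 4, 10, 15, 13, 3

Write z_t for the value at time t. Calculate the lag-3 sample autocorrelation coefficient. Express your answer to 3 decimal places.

-0.342

Mean z̄ = (-2 − 6 − 3 + 4 + 10 + 15 + 13 + 3)/8 = 4.2500
Deviations from mean: -6.2500, -10.2500, -7.2500, -0.2500, 5.7500, 10.7500, 8.7500, -1.2500
Σ(z_t−z̄)(z_{t+3}−z̄) = (1.5625) + (-58.9375) + (-77.9375) + (-2.1875) + (-7.1875) = -144.6875
Denominator Σ(z_t−z̄)² = 423.5000
r_3 = -144.6875 / 423.5000 = -0.342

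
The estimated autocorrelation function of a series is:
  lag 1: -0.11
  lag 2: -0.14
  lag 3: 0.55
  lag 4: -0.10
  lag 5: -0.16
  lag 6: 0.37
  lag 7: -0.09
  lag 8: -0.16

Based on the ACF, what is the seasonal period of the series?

The largest autocorrelation is r_3 = 0.55, with a weaker echo at lag 6 (0.37); the remaining lags stay at or below -0.09.
The dominant spike at lag 3 indicates a seasonal period of 3.

3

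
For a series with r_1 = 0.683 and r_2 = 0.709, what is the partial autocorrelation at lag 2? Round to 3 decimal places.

φ_{22} = (r_2 − r_1²) / (1 − r_1²)
r_1² = (0.683)² = 0.466489
Numerator = 0.709 − 0.4665 = 0.2425; denominator = 1 − 0.4665 = 0.5335
φ_{22} = 0.2425 / 0.5335 = 0.455

0.455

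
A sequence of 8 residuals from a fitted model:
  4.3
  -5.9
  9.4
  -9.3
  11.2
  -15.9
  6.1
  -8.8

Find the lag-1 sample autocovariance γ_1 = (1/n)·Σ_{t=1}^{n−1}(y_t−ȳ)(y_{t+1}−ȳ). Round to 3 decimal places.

Mean ȳ = (4.3 − 5.9 + 9.4 − 9.3 + 11.2 − 15.9 + 6.1 − 8.8)/8 = -1.1125
Deviations: 5.4125, -4.7875, 10.5125, -8.1875, 12.3125, -14.7875, 7.2125, -7.6875
Σ_{t=1}^{7}(y_t−ȳ)(y_{t+1}−ȳ) = -607.2927
γ_1 = -607.2927 / 8 = -75.912

-75.912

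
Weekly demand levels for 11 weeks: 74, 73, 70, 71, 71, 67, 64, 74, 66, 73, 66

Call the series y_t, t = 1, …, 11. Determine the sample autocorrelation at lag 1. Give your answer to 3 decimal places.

Mean ȳ = (74 + 73 + 70 + 71 + 71 + 67 + 64 + 74 + 66 + 73 + 66)/11 = 69.9091
Numerator Σ_{t=1}^{10}(y_t−ȳ)(y_{t+1}−ȳ) = -36.0992
Denominator Σ(y_t−ȳ)² = 128.9091
r_1 = -36.0992 / 128.9091 = -0.280

-0.280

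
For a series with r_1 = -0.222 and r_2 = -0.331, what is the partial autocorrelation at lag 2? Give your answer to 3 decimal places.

φ_{22} = (r_2 − r_1²) / (1 − r_1²)
r_1² = (-0.222)² = 0.049284
Numerator = -0.331 − 0.0493 = -0.3803; denominator = 1 − 0.0493 = 0.9507
φ_{22} = -0.3803 / 0.9507 = -0.400

-0.400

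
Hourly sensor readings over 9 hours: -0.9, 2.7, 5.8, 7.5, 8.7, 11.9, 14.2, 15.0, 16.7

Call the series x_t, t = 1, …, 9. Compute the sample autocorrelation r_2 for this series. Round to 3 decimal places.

Mean x̄ = (-0.9 + 2.7 + 5.8 + 7.5 + 8.7 + 11.9 + 14.2 + 15.0 + 16.7)/9 = 9.0667
Σ(x_t−x̄)(x_{t+2}−x̄) = (32.5578) + (9.9744) + (1.1978) + (-4.4389) + (-1.8822) + (16.8111) + (39.1844) = 93.4044
Denominator Σ(x_t−x̄)² = 280.9800
r_2 = 93.4044 / 280.9800 = 0.332

0.332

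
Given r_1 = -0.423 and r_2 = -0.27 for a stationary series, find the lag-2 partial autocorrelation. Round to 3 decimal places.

φ_{22} = (r_2 − r_1²) / (1 − r_1²)
r_1² = (-0.423)² = 0.178929
Numerator = -0.27 − 0.1789 = -0.4489; denominator = 1 − 0.1789 = 0.8211
φ_{22} = -0.4489 / 0.8211 = -0.547

-0.547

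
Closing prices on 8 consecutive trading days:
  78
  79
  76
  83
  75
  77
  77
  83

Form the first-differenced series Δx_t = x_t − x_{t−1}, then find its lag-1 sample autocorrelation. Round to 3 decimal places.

-0.596

First differences Δx: 1, -3, 7, -8, 2, 0, 6
Mean of differences = 0.7143
Numerator Σ(Δx_t−Δx̄)(Δx_{t+1}−Δx̄) = -95.0816
Denominator Σ(Δx_t−Δx̄)² = 159.4286
r_1(Δx) = -95.0816 / 159.4286 = -0.596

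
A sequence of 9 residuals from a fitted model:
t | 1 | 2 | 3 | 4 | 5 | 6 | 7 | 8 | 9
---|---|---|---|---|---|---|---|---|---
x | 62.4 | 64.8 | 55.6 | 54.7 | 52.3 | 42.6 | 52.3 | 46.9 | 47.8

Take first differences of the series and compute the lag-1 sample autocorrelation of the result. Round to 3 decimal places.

First differences Δx: 2.4, -9.2, -0.9, -2.4, -9.7, 9.7, -5.4, 0.9
Mean of differences = -1.8250
Numerator Σ(Δx_t−Δx̄)(Δx_{t+1}−Δx̄) = -175.6881
Denominator Σ(Δx_t−Δx̄)² = 288.4750
r_1(Δx) = -175.6881 / 288.4750 = -0.609

-0.609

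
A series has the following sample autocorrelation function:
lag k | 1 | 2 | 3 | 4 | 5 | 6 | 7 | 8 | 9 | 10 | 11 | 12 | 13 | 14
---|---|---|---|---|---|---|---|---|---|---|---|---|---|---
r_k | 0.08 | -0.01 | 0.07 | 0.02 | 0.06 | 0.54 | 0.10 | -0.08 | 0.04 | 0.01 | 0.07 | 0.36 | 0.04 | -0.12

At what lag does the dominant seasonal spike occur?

6

The largest autocorrelation is r_6 = 0.54, with a weaker echo at lag 12 (0.36); the remaining lags stay at or below 0.10.
The dominant spike at lag 6 indicates a seasonal period of 6.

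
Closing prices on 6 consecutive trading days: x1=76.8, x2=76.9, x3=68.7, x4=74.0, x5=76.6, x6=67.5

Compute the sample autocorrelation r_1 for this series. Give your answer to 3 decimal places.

Mean x̄ = (76.8 + 76.9 + 68.7 + 74.0 + 76.6 + 67.5)/6 = 73.4167
Deviations from mean: 3.3833, 3.4833, -4.7167, 0.5833, 3.1833, -5.9167
Numerator Σ_{t=1}^{5}(x_t−x̄)(x_{t+1}−x̄) = -24.3736
Denominator Σ(x_t−x̄)² = 91.3083
r_1 = -24.3736 / 91.3083 = -0.267

-0.267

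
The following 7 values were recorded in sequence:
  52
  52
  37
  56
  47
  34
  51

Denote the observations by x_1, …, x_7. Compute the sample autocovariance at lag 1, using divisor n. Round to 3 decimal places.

Mean x̄ = (52 + 52 + 37 + 56 + 47 + 34 + 51)/7 = 47.0000
Deviations: 5.0000, 5.0000, -10.0000, 9.0000, 0.0000, -13.0000, 4.0000
Σ_{t=1}^{6}(x_t−x̄)(x_{t+1}−x̄) = -167.0000
γ_1 = -167.0000 / 7 = -23.857

-23.857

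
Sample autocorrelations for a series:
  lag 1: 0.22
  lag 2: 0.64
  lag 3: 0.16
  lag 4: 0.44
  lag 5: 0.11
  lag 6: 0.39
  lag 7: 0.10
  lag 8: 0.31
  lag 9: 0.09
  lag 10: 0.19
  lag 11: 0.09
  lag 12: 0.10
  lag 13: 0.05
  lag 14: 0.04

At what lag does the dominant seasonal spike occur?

2

The largest autocorrelation is r_2 = 0.64, with weaker echoes at lags 4 (0.44), 6 (0.39) and 8 (0.31); the remaining lags stay at or below 0.22.
The dominant spike at lag 2 indicates a seasonal period of 2.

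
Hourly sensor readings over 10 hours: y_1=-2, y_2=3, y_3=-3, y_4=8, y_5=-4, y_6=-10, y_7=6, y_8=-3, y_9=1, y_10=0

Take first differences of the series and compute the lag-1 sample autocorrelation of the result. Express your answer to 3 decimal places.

-0.609

First differences Δy: 5, -6, 11, -12, -6, 16, -9, 4, -1
Mean of differences = 0.2222
Numerator Σ(Δy_t−Δȳ)(Δy_{t+1}−Δȳ) = -435.6049
Denominator Σ(Δy_t−Δȳ)² = 715.5556
r_1(Δy) = -435.6049 / 715.5556 = -0.609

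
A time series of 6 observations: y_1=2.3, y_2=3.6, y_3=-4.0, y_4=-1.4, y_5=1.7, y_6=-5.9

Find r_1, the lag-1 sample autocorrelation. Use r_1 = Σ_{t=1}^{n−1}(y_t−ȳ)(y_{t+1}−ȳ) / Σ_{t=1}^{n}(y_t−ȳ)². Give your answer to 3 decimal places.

-0.187

Mean ȳ = (2.3 + 3.6 − 4.0 − 1.4 + 1.7 − 5.9)/6 = -0.6167
Deviations from mean: 2.9167, 4.2167, -3.3833, -0.7833, 2.3167, -5.2833
Σ(y_t−ȳ)(y_{t+1}−ȳ) = (12.2986) + (-14.2664) + (2.6503) + (-1.8147) + (-12.2397) = -13.3719
Denominator Σ(y_t−ȳ)² = 71.6283
r_1 = -13.3719 / 71.6283 = -0.187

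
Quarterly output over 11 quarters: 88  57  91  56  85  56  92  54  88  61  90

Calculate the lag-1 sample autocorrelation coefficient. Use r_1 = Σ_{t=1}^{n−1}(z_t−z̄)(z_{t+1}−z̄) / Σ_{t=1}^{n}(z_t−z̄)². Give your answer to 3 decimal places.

Mean z̄ = (88 + 57 + 91 + 56 + 85 + 56 + 92 + 54 + 88 + 61 + 90)/11 = 74.3636
Numerator Σ_{t=1}^{10}(z_t−z̄)(z_{t+1}−z̄) = -2573.6777
Denominator Σ(z_t−z̄)² = 2886.5455
r_1 = -2573.6777 / 2886.5455 = -0.892

-0.892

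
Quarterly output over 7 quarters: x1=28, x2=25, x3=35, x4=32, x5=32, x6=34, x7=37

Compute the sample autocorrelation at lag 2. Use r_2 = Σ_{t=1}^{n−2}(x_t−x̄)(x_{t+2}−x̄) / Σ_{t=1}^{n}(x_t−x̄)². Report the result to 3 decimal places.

Mean x̄ = (28 + 25 + 35 + 32 + 32 + 34 + 37)/7 = 31.8571
Deviations from mean: -3.8571, -6.8571, 3.1429, 0.1429, 0.1429, 2.1429, 5.1429
Numerator Σ_{t=1}^{5}(x_t−x̄)(x_{t+2}−x̄) = -11.6122
Denominator Σ(x_t−x̄)² = 102.8571
r_2 = -11.6122 / 102.8571 = -0.113

-0.113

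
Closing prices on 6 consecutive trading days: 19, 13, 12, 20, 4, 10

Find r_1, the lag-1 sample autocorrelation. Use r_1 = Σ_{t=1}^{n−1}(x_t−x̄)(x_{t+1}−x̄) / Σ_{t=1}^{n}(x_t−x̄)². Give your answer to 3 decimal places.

Mean x̄ = (19 + 13 + 12 + 20 + 4 + 10)/6 = 13.0000
Deviations from mean: 6.0000, 0.0000, -1.0000, 7.0000, -9.0000, -3.0000
Σ(x_t−x̄)(x_{t+1}−x̄) = (0.0000) + (0.0000) + (-7.0000) + (-63.0000) + (27.0000) = -43.0000
Denominator Σ(x_t−x̄)² = 176.0000
r_1 = -43.0000 / 176.0000 = -0.244

-0.244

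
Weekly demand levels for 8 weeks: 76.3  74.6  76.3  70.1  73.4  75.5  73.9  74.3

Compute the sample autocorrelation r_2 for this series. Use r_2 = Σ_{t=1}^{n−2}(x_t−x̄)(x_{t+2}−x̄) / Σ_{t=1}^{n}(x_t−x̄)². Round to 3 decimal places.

Mean x̄ = (76.3 + 74.6 + 76.3 + 70.1 + 73.4 + 75.5 + 73.9 + 74.3)/8 = 74.3000
Σ(x_t−x̄)(x_{t+2}−x̄) = (4.0000) + (-1.2600) + (-1.8000) + (-5.0400) + (0.3600) + (0.0000) = -3.7400
Denominator Σ(x_t−x̄)² = 28.1400
r_2 = -3.7400 / 28.1400 = -0.133

-0.133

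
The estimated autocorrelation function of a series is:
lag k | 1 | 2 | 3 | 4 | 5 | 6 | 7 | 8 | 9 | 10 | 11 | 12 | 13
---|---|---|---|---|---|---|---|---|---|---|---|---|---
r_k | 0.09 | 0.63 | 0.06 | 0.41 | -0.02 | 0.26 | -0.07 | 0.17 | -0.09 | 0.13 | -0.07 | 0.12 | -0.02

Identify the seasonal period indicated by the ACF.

2

The largest autocorrelation is r_2 = 0.63, with weaker echoes at lags 4 (0.41), 6 (0.26) and 8 (0.17); the remaining lags stay at or below 0.13.
The dominant spike at lag 2 indicates a seasonal period of 2.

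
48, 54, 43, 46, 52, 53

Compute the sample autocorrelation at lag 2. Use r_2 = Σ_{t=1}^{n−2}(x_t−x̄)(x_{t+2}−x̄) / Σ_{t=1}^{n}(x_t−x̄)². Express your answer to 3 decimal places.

Mean x̄ = (48 + 54 + 43 + 46 + 52 + 53)/6 = 49.3333
Deviations from mean: -1.3333, 4.6667, -6.3333, -3.3333, 2.6667, 3.6667
Σ(x_t−x̄)(x_{t+2}−x̄) = (8.4444) + (-15.5556) + (-16.8889) + (-12.2222) = -36.2222
Denominator Σ(x_t−x̄)² = 95.3333
r_2 = -36.2222 / 95.3333 = -0.380

-0.380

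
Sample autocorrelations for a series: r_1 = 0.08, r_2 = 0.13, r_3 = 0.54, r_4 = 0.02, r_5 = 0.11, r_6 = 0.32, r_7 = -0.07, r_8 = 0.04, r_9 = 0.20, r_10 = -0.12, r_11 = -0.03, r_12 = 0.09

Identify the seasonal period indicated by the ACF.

The largest autocorrelation is r_3 = 0.54, with weaker echoes at lags 6 (0.32) and 9 (0.20); the remaining lags stay at or below 0.13.
The dominant spike at lag 3 indicates a seasonal period of 3.

3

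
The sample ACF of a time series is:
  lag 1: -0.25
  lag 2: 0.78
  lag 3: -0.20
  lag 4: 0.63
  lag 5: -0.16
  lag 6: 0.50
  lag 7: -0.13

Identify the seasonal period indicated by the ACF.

2

The largest autocorrelation is r_2 = 0.78, with weaker echoes at lags 4 (0.63) and 6 (0.50); the remaining lags stay at or below -0.13.
The dominant spike at lag 2 indicates a seasonal period of 2.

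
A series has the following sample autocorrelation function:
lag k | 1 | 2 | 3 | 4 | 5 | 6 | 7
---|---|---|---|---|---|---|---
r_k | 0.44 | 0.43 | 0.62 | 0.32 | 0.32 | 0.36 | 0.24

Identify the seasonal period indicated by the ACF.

The largest autocorrelation is r_3 = 0.62; the remaining lags stay at or below 0.44. The elevated value at lag 1 (0.44), dropping to 0.43 at lag 2, reflects decaying short-term dependence rather than seasonality.
The dominant spike at lag 3 indicates a seasonal period of 3.

3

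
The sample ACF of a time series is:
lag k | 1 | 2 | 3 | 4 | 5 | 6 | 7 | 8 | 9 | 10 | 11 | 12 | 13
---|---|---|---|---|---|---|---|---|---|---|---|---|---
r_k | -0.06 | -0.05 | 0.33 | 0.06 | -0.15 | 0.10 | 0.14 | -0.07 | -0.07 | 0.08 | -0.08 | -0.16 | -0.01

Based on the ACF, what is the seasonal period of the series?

3

The largest autocorrelation is r_3 = 0.33; the remaining lags stay at or below 0.14.
The dominant spike at lag 3 indicates a seasonal period of 3.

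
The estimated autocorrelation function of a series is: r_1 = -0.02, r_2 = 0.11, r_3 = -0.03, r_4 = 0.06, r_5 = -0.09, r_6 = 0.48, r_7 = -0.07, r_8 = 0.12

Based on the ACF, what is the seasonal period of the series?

The largest autocorrelation is r_6 = 0.48; the remaining lags stay at or below 0.12.
The dominant spike at lag 6 indicates a seasonal period of 6.

6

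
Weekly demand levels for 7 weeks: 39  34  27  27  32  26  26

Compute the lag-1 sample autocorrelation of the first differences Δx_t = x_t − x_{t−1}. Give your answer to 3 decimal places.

First differences Δx: -5, -7, 0, 5, -6, 0
Mean of differences = -2.1667
Numerator Σ(Δx_t−Δx̄)(Δx_{t+1}−Δx̄) = -17.0278
Denominator Σ(Δx_t−Δx̄)² = 106.8333
r_1(Δx) = -17.0278 / 106.8333 = -0.159

-0.159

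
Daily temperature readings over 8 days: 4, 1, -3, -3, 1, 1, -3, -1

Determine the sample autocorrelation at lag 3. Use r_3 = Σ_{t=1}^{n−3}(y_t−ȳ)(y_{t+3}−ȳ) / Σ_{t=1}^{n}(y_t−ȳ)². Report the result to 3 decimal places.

-0.156

Mean ȳ = (4 + 1 − 3 − 3 + 1 + 1 − 3 − 1)/8 = -0.3750
Deviations from mean: 4.3750, 1.3750, -2.6250, -2.6250, 1.3750, 1.3750, -2.6250, -0.6250
Σ(y_t−ȳ)(y_{t+3}−ȳ) = (-11.4844) + (1.8906) + (-3.6094) + (6.8906) + (-0.8594) = -7.1719
Denominator Σ(y_t−ȳ)² = 45.8750
r_3 = -7.1719 / 45.8750 = -0.156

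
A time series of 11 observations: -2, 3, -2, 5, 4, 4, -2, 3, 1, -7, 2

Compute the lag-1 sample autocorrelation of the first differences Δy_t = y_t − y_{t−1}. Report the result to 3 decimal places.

-0.516

First differences Δy: 5, -5, 7, -1, 0, -6, 5, -2, -8, 9
Mean of differences = 0.4000
Numerator Σ(Δy_t−Δȳ)(Δy_{t+1}−Δȳ) = -159.1600
Denominator Σ(Δy_t−Δȳ)² = 308.4000
r_1(Δy) = -159.1600 / 308.4000 = -0.516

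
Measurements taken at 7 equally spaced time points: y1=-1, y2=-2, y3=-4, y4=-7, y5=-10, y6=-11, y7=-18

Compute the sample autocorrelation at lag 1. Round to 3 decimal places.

Mean ȳ = (-1 − 2 − 4 − 7 − 10 − 11 − 18)/7 = -7.5714
Σ(y_t−ȳ)(y_{t+1}−ȳ) = (36.6122) + (19.8980) + (2.0408) + (-1.3878) + (8.3265) + (35.7551) = 101.2449
Denominator Σ(y_t−ȳ)² = 213.7143
r_1 = 101.2449 / 213.7143 = 0.474

0.474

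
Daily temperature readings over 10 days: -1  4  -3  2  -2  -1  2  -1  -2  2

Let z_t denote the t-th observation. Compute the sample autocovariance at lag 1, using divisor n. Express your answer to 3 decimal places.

Mean z̄ = (-1 + 4 − 3 + 2 − 2 − 1 + 2 − 1 − 2 + 2)/10 = 0.0000
Σ_{t=1}^{9}(z_t−z̄)(z_{t+1}−z̄) = -30.0000
γ_1 = -30.0000 / 10 = -3.000

-3.000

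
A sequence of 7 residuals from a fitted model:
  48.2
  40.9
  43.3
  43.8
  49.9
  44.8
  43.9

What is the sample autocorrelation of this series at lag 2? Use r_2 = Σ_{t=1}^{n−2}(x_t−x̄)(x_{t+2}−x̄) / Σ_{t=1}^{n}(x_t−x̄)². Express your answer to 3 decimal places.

-0.246

Mean x̄ = (48.2 + 40.9 + 43.3 + 43.8 + 49.9 + 44.8 + 43.9)/7 = 44.9714
Deviations from mean: 3.2286, -4.0714, -1.6714, -1.1714, 4.9286, -0.1714, -1.0714
Numerator Σ_{t=1}^{5}(x_t−x̄)(x_{t+2}−x̄) = -13.9445
Denominator Σ(x_t−x̄)² = 56.6343
r_2 = -13.9445 / 56.6343 = -0.246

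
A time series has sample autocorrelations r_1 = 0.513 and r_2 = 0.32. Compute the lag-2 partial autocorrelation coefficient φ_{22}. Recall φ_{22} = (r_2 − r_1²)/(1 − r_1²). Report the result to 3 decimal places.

0.077

φ_{22} = (r_2 − r_1²) / (1 − r_1²)
r_1² = (0.513)² = 0.263169
Numerator = 0.32 − 0.2632 = 0.0568; denominator = 1 − 0.2632 = 0.7368
φ_{22} = 0.0568 / 0.7368 = 0.077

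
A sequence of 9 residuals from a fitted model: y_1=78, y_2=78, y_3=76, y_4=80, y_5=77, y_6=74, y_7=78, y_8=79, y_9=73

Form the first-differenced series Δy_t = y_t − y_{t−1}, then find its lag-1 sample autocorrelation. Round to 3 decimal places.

-0.282

First differences Δy: 0, -2, 4, -3, -3, 4, 1, -6
Mean of differences = -0.6250
Numerator Σ(Δy_t−Δȳ)(Δy_{t+1}−Δȳ) = -24.7656
Denominator Σ(Δy_t−Δȳ)² = 87.8750
r_1(Δy) = -24.7656 / 87.8750 = -0.282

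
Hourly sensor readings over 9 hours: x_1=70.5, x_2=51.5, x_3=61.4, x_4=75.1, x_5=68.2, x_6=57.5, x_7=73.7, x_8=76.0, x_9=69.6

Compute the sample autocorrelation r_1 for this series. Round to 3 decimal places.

0.010

Mean x̄ = (70.5 + 51.5 + 61.4 + 75.1 + 68.2 + 57.5 + 73.7 + 76.0 + 69.6)/9 = 67.0556
Numerator Σ_{t=1}^{8}(x_t−x̄)(x_{t+1}−x̄) = 5.8680
Denominator Σ(x_t−x̄)² = 573.7822
r_1 = 5.8680 / 573.7822 = 0.010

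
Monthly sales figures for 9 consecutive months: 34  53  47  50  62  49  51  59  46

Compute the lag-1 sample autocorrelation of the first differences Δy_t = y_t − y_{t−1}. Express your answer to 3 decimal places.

First differences Δy: 19, -6, 3, 12, -13, 2, 8, -13
Mean of differences = 1.5000
Numerator Σ(Δy_t−Δȳ)(Δy_{t+1}−Δȳ) = -377.2500
Denominator Σ(Δy_t−Δȳ)² = 938.0000
r_1(Δy) = -377.2500 / 938.0000 = -0.402

-0.402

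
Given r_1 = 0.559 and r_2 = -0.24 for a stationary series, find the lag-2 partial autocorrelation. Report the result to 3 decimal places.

φ_{22} = (r_2 − r_1²) / (1 − r_1²)
r_1² = (0.559)² = 0.312481
Numerator = -0.24 − 0.3125 = -0.5525; denominator = 1 − 0.3125 = 0.6875
φ_{22} = -0.5525 / 0.6875 = -0.804

-0.804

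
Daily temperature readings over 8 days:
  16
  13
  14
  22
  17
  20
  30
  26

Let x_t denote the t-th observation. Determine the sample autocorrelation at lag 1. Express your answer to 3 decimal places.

0.445

Mean x̄ = (16 + 13 + 14 + 22 + 17 + 20 + 30 + 26)/8 = 19.7500
Deviations from mean: -3.7500, -6.7500, -5.7500, 2.2500, -2.7500, 0.2500, 10.2500, 6.2500
Σ(x_t−x̄)(x_{t+1}−x̄) = (25.3125) + (38.8125) + (-12.9375) + (-6.1875) + (-0.6875) + (2.5625) + (64.0625) = 110.9375
Denominator Σ(x_t−x̄)² = 249.5000
r_1 = 110.9375 / 249.5000 = 0.445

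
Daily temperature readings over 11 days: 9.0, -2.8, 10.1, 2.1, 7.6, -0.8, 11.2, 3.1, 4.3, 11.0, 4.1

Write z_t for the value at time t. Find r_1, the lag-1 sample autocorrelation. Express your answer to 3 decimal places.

Mean z̄ = (9.0 − 2.8 + 10.1 + 2.1 + 7.6 − 0.8 + 11.2 + 3.1 + 4.3 + 11.0 + 4.1)/11 = 5.3545
Numerator Σ_{t=1}^{10}(z_t−z̄)(z_{t+1}−z̄) = -164.8093
Denominator Σ(z_t−z̄)² = 229.6273
r_1 = -164.8093 / 229.6273 = -0.718

-0.718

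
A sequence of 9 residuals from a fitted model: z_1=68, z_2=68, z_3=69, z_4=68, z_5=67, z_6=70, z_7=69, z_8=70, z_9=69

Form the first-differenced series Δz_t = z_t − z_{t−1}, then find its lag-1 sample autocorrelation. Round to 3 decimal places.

-0.556

First differences Δz: 0, 1, -1, -1, 3, -1, 1, -1
Mean of differences = 0.1250
Numerator Σ(Δz_t−Δz̄)(Δz_{t+1}−Δz̄) = -8.2656
Denominator Σ(Δz_t−Δz̄)² = 14.8750
r_1(Δz) = -8.2656 / 14.8750 = -0.556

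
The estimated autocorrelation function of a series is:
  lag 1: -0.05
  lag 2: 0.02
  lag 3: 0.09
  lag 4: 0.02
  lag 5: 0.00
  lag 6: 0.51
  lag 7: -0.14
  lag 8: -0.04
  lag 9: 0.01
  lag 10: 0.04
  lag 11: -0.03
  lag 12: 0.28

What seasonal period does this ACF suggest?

6

The largest autocorrelation is r_6 = 0.51, with a weaker echo at lag 12 (0.28); the remaining lags stay at or below 0.09.
The dominant spike at lag 6 indicates a seasonal period of 6.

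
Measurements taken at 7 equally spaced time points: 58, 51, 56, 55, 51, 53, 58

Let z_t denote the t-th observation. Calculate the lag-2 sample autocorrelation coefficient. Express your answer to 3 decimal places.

-0.273

Mean z̄ = (58 + 51 + 56 + 55 + 51 + 53 + 58)/7 = 54.5714
Deviations from mean: 3.4286, -3.5714, 1.4286, 0.4286, -3.5714, -1.5714, 3.4286
Numerator Σ_{t=1}^{5}(z_t−z̄)(z_{t+2}−z̄) = -14.6531
Denominator Σ(z_t−z̄)² = 53.7143
r_2 = -14.6531 / 53.7143 = -0.273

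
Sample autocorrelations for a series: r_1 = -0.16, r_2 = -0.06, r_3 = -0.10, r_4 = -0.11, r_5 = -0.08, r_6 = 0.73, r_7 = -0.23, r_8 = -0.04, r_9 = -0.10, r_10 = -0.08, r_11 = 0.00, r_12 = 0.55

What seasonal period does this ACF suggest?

The largest autocorrelation is r_6 = 0.73, with a weaker echo at lag 12 (0.55); the remaining lags stay at or below 0.00.
The dominant spike at lag 6 indicates a seasonal period of 6.

6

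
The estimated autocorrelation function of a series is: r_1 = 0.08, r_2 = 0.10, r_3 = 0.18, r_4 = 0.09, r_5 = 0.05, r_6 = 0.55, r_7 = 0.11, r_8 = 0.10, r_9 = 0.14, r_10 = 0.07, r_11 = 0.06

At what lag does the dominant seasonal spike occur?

The largest autocorrelation is r_6 = 0.55; the remaining lags stay at or below 0.18.
The dominant spike at lag 6 indicates a seasonal period of 6.

6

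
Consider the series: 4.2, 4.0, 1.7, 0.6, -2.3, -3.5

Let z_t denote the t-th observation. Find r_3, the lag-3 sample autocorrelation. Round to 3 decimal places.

Mean z̄ = (4.2 + 4.0 + 1.7 + 0.6 − 2.3 − 3.5)/6 = 0.7833
Deviations from mean: 3.4167, 3.2167, 0.9167, -0.1833, -3.0833, -4.2833
Σ(z_t−z̄)(z_{t+3}−z̄) = (-0.6264) + (-9.9181) + (-3.9264) = -14.4708
Denominator Σ(z_t−z̄)² = 50.7483
r_3 = -14.4708 / 50.7483 = -0.285

-0.285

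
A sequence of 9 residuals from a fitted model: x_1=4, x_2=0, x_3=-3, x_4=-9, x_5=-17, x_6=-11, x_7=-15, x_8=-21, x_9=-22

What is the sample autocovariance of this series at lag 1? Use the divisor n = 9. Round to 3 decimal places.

Mean x̄ = (4 + 0 − 3 − 9 − 17 − 11 − 15 − 21 − 22)/9 = -10.4444
Σ_{t=1}^{8}(x_t−x̄)(x_{t+1}−x̄) = 406.1358
γ_1 = 406.1358 / 9 = 45.126

45.126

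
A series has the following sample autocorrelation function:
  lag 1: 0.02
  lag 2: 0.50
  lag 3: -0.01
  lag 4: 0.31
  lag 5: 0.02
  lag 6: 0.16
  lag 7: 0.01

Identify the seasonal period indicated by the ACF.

2

The largest autocorrelation is r_2 = 0.50, with weaker echoes at lags 4 (0.31) and 6 (0.16); the remaining lags stay at or below 0.02.
The dominant spike at lag 2 indicates a seasonal period of 2.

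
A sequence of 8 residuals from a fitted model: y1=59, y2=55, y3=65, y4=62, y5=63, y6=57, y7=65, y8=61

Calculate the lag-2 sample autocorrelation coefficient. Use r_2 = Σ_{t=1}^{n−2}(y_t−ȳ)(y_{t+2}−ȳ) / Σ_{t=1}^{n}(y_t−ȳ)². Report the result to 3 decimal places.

-0.018

Mean ȳ = (59 + 55 + 65 + 62 + 63 + 57 + 65 + 61)/8 = 60.8750
Deviations from mean: -1.8750, -5.8750, 4.1250, 1.1250, 2.1250, -3.8750, 4.1250, 0.1250
Σ(y_t−ȳ)(y_{t+2}−ȳ) = (-7.7344) + (-6.6094) + (8.7656) + (-4.3594) + (8.7656) + (-0.4844) = -1.6563
Denominator Σ(y_t−ȳ)² = 92.8750
r_2 = -1.6563 / 92.8750 = -0.018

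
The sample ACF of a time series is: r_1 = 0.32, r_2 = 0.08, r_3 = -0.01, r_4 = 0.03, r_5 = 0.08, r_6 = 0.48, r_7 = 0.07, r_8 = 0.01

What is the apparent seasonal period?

6

The largest autocorrelation is r_6 = 0.48; the remaining lags stay at or below 0.32. The elevated value at lag 1 (0.32), dropping to 0.08 at lag 2, reflects decaying short-term dependence rather than seasonality.
The dominant spike at lag 6 indicates a seasonal period of 6.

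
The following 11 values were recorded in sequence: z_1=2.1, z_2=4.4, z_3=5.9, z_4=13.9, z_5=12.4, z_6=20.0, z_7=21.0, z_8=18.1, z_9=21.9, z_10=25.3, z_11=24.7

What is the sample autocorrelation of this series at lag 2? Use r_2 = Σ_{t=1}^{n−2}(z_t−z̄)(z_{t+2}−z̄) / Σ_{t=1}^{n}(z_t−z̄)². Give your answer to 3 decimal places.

0.413

Mean z̄ = (2.1 + 4.4 + 5.9 + 13.9 + 12.4 + 20.0 + 21.0 + 18.1 + 21.9 + 25.3 + 24.7)/11 = 15.4273
Numerator Σ_{t=1}^{9}(z_t−z̄)(z_{t+2}−z̄) = 283.5012
Denominator Σ(z_t−z̄)² = 685.9418
r_2 = 283.5012 / 685.9418 = 0.413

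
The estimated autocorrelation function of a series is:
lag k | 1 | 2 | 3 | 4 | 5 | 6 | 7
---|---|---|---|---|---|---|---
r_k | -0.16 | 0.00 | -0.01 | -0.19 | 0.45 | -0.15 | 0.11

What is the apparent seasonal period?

The largest autocorrelation is r_5 = 0.45; the remaining lags stay at or below 0.11.
The dominant spike at lag 5 indicates a seasonal period of 5.

5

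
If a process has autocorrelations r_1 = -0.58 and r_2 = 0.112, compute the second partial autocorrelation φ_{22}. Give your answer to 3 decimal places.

φ_{22} = (r_2 − r_1²) / (1 − r_1²)
r_1² = (-0.58)² = 0.3364
Numerator = 0.112 − 0.3364 = -0.2244; denominator = 1 − 0.3364 = 0.6636
φ_{22} = -0.2244 / 0.6636 = -0.338

-0.338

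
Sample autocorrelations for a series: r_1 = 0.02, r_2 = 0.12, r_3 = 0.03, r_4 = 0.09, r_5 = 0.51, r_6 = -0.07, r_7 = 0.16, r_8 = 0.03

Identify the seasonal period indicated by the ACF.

5

The largest autocorrelation is r_5 = 0.51; the remaining lags stay at or below 0.16.
The dominant spike at lag 5 indicates a seasonal period of 5.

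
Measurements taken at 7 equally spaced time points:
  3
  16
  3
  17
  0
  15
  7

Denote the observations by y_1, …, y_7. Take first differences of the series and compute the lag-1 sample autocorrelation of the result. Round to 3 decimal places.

First differences Δy: 13, -13, 14, -17, 15, -8
Mean of differences = 0.6667
Numerator Σ(Δy_t−Δȳ)(Δy_{t+1}−Δȳ) = -963.7778
Denominator Σ(Δy_t−Δȳ)² = 1109.3333
r_1(Δy) = -963.7778 / 1109.3333 = -0.869

-0.869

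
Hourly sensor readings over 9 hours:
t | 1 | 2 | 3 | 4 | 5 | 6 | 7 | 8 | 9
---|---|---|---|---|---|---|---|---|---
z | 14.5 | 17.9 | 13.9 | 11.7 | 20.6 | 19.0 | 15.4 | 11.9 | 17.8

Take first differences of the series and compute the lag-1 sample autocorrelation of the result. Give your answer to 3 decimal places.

First differences Δz: 3.4, -4.0, -2.2, 8.9, -1.6, -3.6, -3.5, 5.9
Mean of differences = 0.4125
Numerator Σ(Δz_t−Δz̄)(Δz_{t+1}−Δz̄) = -38.6052
Denominator Σ(Δz_t−Δz̄)² = 172.8288
r_1(Δz) = -38.6052 / 172.8288 = -0.223

-0.223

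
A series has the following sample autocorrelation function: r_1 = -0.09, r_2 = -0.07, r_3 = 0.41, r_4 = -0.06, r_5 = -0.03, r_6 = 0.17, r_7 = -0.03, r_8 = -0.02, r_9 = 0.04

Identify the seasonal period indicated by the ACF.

The largest autocorrelation is r_3 = 0.41, with a weaker echo at lag 6 (0.17); the remaining lags stay at or below 0.04.
The dominant spike at lag 3 indicates a seasonal period of 3.

3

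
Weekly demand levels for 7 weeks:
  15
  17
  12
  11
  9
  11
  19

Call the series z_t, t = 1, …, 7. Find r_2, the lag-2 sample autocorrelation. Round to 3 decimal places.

-0.293

Mean z̄ = (15 + 17 + 12 + 11 + 9 + 11 + 19)/7 = 13.4286
Σ(z_t−z̄)(z_{t+2}−z̄) = (-2.2449) + (-8.6735) + (6.3265) + (5.8980) + (-24.6735) = -23.3673
Denominator Σ(z_t−z̄)² = 79.7143
r_2 = -23.3673 / 79.7143 = -0.293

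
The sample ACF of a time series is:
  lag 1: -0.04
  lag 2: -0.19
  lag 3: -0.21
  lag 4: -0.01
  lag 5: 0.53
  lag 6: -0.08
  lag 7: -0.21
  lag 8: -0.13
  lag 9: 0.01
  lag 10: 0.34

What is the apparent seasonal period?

5

The largest autocorrelation is r_5 = 0.53, with a weaker echo at lag 10 (0.34); the remaining lags stay at or below 0.01.
The dominant spike at lag 5 indicates a seasonal period of 5.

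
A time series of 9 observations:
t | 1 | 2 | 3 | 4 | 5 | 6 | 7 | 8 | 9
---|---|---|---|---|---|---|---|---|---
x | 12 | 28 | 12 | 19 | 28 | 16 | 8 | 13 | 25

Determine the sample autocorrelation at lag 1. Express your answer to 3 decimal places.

-0.225

Mean x̄ = (12 + 28 + 12 + 19 + 28 + 16 + 8 + 13 + 25)/9 = 17.8889
Numerator Σ_{t=1}^{8}(x_t−x̄)(x_{t+1}−x̄) = -101.2346
Denominator Σ(x_t−x̄)² = 450.8889
r_1 = -101.2346 / 450.8889 = -0.225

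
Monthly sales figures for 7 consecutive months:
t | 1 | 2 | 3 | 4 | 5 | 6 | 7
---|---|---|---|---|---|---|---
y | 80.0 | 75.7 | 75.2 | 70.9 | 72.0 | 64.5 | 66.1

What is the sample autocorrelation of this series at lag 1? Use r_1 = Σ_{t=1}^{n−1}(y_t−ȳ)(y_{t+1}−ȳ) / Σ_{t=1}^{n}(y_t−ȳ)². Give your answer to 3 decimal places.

Mean ȳ = (80.0 + 75.7 + 75.2 + 70.9 + 72.0 + 64.5 + 66.1)/7 = 72.0571
Deviations from mean: 7.9429, 3.6429, 3.1429, -1.1571, -0.0571, -7.5571, -5.9571
Σ(y_t−ȳ)(y_{t+1}−ȳ) = (28.9347) + (11.4490) + (-3.6367) + (0.0661) + (0.4318) + (45.0190) = 82.2639
Denominator Σ(y_t−ȳ)² = 180.1771
r_1 = 82.2639 / 180.1771 = 0.457

0.457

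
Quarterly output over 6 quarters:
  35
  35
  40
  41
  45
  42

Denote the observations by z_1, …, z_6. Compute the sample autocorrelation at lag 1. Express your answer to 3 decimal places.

0.507

Mean z̄ = (35 + 35 + 40 + 41 + 45 + 42)/6 = 39.6667
Deviations from mean: -4.6667, -4.6667, 0.3333, 1.3333, 5.3333, 2.3333
Σ(z_t−z̄)(z_{t+1}−z̄) = (21.7778) + (-1.5556) + (0.4444) + (7.1111) + (12.4444) = 40.2222
Denominator Σ(z_t−z̄)² = 79.3333
r_1 = 40.2222 / 79.3333 = 0.507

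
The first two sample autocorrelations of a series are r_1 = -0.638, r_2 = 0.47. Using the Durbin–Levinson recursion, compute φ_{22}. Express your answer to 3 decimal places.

φ_{22} = (r_2 − r_1²) / (1 − r_1²)
r_1² = (-0.638)² = 0.407044
Numerator = 0.47 − 0.4070 = 0.0630; denominator = 1 − 0.4070 = 0.5930
φ_{22} = 0.0630 / 0.5930 = 0.106

0.106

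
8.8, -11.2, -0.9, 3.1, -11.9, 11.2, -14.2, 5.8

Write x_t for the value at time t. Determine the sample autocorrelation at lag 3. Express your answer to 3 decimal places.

Mean x̄ = (8.8 − 11.2 − 0.9 + 3.1 − 11.9 + 11.2 − 14.2 + 5.8)/8 = -1.1625
Deviations from mean: 9.9625, -10.0375, 0.2625, 4.2625, -10.7375, 12.3625, -13.0375, 6.9625
Numerator Σ_{t=1}^{5}(x_t−x̄)(x_{t+3}−x̄) = 23.1558
Denominator Σ(x_t−x̄)² = 704.8188
r_3 = 23.1558 / 704.8188 = 0.033

0.033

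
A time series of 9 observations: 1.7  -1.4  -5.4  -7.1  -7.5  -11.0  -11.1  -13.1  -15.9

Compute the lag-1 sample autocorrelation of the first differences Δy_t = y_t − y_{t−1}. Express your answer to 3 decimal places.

First differences Δy: -3.1, -4.0, -1.7, -0.4, -3.5, -0.1, -2.0, -2.8
Mean of differences = -2.2000
Numerator Σ(Δy_t−Δȳ)(Δy_{t+1}−Δȳ) = -3.1500
Denominator Σ(Δy_t−Δȳ)² = 14.0400
r_1(Δy) = -3.1500 / 14.0400 = -0.224

-0.224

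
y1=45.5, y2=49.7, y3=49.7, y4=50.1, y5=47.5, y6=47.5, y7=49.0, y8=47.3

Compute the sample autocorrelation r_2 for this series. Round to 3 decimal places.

-0.208

Mean ȳ = (45.5 + 49.7 + 49.7 + 50.1 + 47.5 + 47.5 + 49.0 + 47.3)/8 = 48.2875
Deviations from mean: -2.7875, 1.4125, 1.4125, 1.8125, -0.7875, -0.7875, 0.7125, -0.9875
Numerator Σ_{t=1}^{6}(y_t−ȳ)(y_{t+2}−ȳ) = -3.7003
Denominator Σ(y_t−ȳ)² = 17.7688
r_2 = -3.7003 / 17.7688 = -0.208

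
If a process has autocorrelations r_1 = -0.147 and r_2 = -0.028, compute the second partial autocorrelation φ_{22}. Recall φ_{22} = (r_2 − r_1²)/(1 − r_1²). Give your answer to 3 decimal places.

-0.051

φ_{22} = (r_2 − r_1²) / (1 − r_1²)
r_1² = (-0.147)² = 0.021609
Numerator = -0.028 − 0.0216 = -0.0496; denominator = 1 − 0.0216 = 0.9784
φ_{22} = -0.0496 / 0.9784 = -0.051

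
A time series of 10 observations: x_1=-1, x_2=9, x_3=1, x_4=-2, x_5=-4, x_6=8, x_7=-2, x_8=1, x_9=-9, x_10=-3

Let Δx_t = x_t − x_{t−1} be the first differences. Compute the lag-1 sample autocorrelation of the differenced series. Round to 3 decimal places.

-0.562

First differences Δx: 10, -8, -3, -2, 12, -10, 3, -10, 6
Mean of differences = -0.2222
Numerator Σ(Δx_t−Δx̄)(Δx_{t+1}−Δx̄) = -318.0494
Denominator Σ(Δx_t−Δx̄)² = 565.5556
r_1(Δx) = -318.0494 / 565.5556 = -0.562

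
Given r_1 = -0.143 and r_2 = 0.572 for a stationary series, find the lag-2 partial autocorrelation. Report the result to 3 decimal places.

0.563

φ_{22} = (r_2 − r_1²) / (1 − r_1²)
r_1² = (-0.143)² = 0.020449
Numerator = 0.572 − 0.0204 = 0.5516; denominator = 1 − 0.0204 = 0.9796
φ_{22} = 0.5516 / 0.9796 = 0.563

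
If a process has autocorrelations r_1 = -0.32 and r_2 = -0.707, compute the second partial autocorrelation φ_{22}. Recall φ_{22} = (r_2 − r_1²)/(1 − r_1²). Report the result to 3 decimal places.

-0.902

φ_{22} = (r_2 − r_1²) / (1 − r_1²)
r_1² = (-0.32)² = 0.1024
Numerator = -0.707 − 0.1024 = -0.8094; denominator = 1 − 0.1024 = 0.8976
φ_{22} = -0.8094 / 0.8976 = -0.902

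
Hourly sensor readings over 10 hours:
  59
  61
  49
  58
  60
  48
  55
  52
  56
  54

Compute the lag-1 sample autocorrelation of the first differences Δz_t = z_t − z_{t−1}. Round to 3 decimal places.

-0.588

First differences Δz: 2, -12, 9, 2, -12, 7, -3, 4, -2
Mean of differences = -0.5556
Numerator Σ(Δz_t−Δz̄)(Δz_{t+1}−Δz̄) = -266.0864
Denominator Σ(Δz_t−Δz̄)² = 452.2222
r_1(Δz) = -266.0864 / 452.2222 = -0.588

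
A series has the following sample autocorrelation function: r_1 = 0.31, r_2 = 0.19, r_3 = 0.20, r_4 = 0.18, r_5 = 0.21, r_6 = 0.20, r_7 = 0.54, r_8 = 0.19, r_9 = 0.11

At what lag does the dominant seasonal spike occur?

7

The largest autocorrelation is r_7 = 0.54; the remaining lags stay at or below 0.31. The elevated value at lag 1 (0.31), dropping to 0.19 at lag 2, reflects decaying short-term dependence rather than seasonality.
The dominant spike at lag 7 indicates a seasonal period of 7.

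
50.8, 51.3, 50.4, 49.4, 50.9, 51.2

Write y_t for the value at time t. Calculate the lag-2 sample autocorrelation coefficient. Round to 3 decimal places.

Mean ȳ = (50.8 + 51.3 + 50.4 + 49.4 + 50.9 + 51.2)/6 = 50.6667
Σ(y_t−ȳ)(y_{t+2}−ȳ) = (-0.0356) + (-0.8022) + (-0.0622) + (-0.6756) = -1.5756
Denominator Σ(y_t−ȳ)² = 2.4333
r_2 = -1.5756 / 2.4333 = -0.647

-0.647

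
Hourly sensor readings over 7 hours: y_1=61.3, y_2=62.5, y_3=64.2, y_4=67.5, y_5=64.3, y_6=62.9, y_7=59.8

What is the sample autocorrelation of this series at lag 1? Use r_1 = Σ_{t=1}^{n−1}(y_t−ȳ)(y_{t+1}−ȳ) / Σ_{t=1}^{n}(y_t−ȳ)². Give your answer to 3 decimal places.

Mean ȳ = (61.3 + 62.5 + 64.2 + 67.5 + 64.3 + 62.9 + 59.8)/7 = 63.2143
Deviations from mean: -1.9143, -0.7143, 0.9857, 4.2857, 1.0857, -0.3143, -3.4143
Σ(y_t−ȳ)(y_{t+1}−ȳ) = (1.3673) + (-0.7041) + (4.2245) + (4.6531) + (-0.3412) + (1.0731) = 10.2727
Denominator Σ(y_t−ȳ)² = 36.4486
r_1 = 10.2727 / 36.4486 = 0.282

0.282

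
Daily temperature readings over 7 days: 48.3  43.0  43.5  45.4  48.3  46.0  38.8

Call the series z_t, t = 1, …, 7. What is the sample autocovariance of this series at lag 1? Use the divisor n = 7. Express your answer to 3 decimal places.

Mean z̄ = (48.3 + 43.0 + 43.5 + 45.4 + 48.3 + 46.0 + 38.8)/7 = 44.7571
Deviations: 3.5429, -1.7571, -1.2571, 0.6429, 3.5429, 1.2429, -5.9571
Σ_{t=1}^{6}(z_t−z̄)(z_{t+1}−z̄) = -5.5476
γ_1 = -5.5476 / 7 = -0.793

-0.793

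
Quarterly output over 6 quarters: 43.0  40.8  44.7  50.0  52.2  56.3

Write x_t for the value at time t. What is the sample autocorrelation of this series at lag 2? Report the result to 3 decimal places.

0.026

Mean x̄ = (43.0 + 40.8 + 44.7 + 50.0 + 52.2 + 56.3)/6 = 47.8333
Deviations from mean: -4.8333, -7.0333, -3.1333, 2.1667, 4.3667, 8.4667
Σ(x_t−x̄)(x_{t+2}−x̄) = (15.1444) + (-15.2389) + (-13.6822) + (18.3444) = 4.5678
Denominator Σ(x_t−x̄)² = 178.0933
r_2 = 4.5678 / 178.0933 = 0.026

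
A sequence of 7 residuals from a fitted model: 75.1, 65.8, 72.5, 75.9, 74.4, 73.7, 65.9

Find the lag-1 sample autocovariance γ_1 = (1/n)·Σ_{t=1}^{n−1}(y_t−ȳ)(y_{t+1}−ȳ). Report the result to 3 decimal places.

-2.440

Mean ȳ = (75.1 + 65.8 + 72.5 + 75.9 + 74.4 + 73.7 + 65.9)/7 = 71.9000
Σ_{t=1}^{6}(y_t−ȳ)(y_{t+1}−ȳ) = -17.0800
γ_1 = -17.0800 / 7 = -2.440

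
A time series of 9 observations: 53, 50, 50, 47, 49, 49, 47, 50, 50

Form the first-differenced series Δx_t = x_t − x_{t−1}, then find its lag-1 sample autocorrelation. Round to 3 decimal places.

-0.358

First differences Δx: -3, 0, -3, 2, 0, -2, 3, 0
Mean of differences = -0.3750
Numerator Σ(Δx_t−Δx̄)(Δx_{t+1}−Δx̄) = -12.1406
Denominator Σ(Δx_t−Δx̄)² = 33.8750
r_1(Δx) = -12.1406 / 33.8750 = -0.358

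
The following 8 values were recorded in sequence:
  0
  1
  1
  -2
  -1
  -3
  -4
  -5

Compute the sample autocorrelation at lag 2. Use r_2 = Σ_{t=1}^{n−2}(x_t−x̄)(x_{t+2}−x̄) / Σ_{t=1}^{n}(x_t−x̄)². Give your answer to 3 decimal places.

Mean x̄ = (0 + 1 + 1 − 2 − 1 − 3 − 4 − 5)/8 = -1.6250
Deviations from mean: 1.6250, 2.6250, 2.6250, -0.3750, 0.6250, -1.3750, -2.3750, -3.3750
Numerator Σ_{t=1}^{6}(x_t−x̄)(x_{t+2}−x̄) = 8.5938
Denominator Σ(x_t−x̄)² = 35.8750
r_2 = 8.5938 / 35.8750 = 0.240

0.240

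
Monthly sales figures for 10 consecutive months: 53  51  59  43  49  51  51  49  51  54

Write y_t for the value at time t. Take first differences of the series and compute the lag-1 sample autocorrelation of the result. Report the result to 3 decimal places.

-0.593

First differences Δy: -2, 8, -16, 6, 2, 0, -2, 2, 3
Mean of differences = 0.1111
Numerator Σ(Δy_t−Δȳ)(Δy_{t+1}−Δȳ) = -226.0123
Denominator Σ(Δy_t−Δȳ)² = 380.8889
r_1(Δy) = -226.0123 / 380.8889 = -0.593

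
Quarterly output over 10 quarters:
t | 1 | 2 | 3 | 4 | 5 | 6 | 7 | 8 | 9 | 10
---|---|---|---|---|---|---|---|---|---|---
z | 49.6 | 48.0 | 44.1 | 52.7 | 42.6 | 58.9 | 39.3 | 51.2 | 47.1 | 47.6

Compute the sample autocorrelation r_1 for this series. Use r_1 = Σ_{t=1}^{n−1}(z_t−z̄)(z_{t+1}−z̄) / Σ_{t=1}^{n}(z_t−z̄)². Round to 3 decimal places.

-0.829

Mean z̄ = (49.6 + 48.0 + 44.1 + 52.7 + 42.6 + 58.9 + 39.3 + 51.2 + 47.1 + 47.6)/10 = 48.1100
Numerator Σ_{t=1}^{9}(z_t−z̄)(z_{t+1}−z̄) = -227.7611
Denominator Σ(z_t−z̄)² = 274.6090
r_1 = -227.7611 / 274.6090 = -0.829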